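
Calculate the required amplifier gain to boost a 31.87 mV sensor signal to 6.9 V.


Gain = Vout / Vin (converting to same units).
G = 6.9 V / 31.87 mV
G = 6900.0 mV / 31.87 mV
G = 216.5

216.5


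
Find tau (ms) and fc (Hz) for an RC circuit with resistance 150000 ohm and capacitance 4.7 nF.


Time constant: tau = R * C.
tau = 150000 * 4.70e-09 = 0.000705 s
tau = 0.705 ms
Cutoff frequency: fc = 1 / (2*pi*R*C).
fc = 1 / (2*pi*0.000705) = 225.75 Hz

tau = 0.705 ms, fc = 225.75 Hz


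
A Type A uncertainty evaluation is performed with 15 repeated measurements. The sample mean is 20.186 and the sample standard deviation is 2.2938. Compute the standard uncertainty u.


The standard uncertainty for Type A evaluation is u = s / sqrt(n).
u = 2.2938 / sqrt(15)
u = 2.2938 / 3.873
u = 0.5923

0.5923


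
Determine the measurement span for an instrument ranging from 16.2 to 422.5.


Span = upper range - lower range.
Span = 422.5 - (16.2)
Span = 406.3

406.3


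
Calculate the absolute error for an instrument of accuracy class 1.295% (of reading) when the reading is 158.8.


Absolute error = (accuracy% / 100) * reading.
Error = (1.295 / 100) * 158.8
Error = 0.01295 * 158.8
Error = 2.0565

2.0565


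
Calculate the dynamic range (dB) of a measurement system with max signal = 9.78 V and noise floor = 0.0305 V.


Dynamic range = 20 * log10(Vmax / Vnoise).
DR = 20 * log10(9.78 / 0.0305)
DR = 20 * log10(320.66)
DR = 50.12 dB

50.12 dB


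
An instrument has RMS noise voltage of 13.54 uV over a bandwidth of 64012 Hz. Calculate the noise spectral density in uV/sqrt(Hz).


Noise spectral density = Vrms / sqrt(BW).
NSD = 13.54 / sqrt(64012)
NSD = 13.54 / 253.0059
NSD = 0.0535 uV/sqrt(Hz)

0.0535 uV/sqrt(Hz)


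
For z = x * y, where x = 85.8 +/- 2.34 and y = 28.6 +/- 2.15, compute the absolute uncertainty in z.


For a product z = x*y, the relative uncertainty is:
uz/z = sqrt((ux/x)^2 + (uy/y)^2)
Relative uncertainties: ux/x = 2.34/85.8 = 0.027273
uy/y = 2.15/28.6 = 0.075175
z = 85.8 * 28.6 = 2453.9
uz = 2453.9 * sqrt(0.027273^2 + 0.075175^2) = 196.235

196.235


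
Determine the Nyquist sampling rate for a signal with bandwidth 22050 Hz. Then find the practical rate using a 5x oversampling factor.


By Nyquist theorem, fs_min = 2 * fmax.
fs_min = 2 * 22050 = 44100 Hz
Practical rate = 5 * fs_min = 5 * 44100 = 220500 Hz

fs_min = 44100 Hz, fs_practical = 220500 Hz


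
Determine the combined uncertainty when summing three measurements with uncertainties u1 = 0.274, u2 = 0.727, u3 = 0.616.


For a sum of independent quantities, uc = sqrt(u1^2 + u2^2 + u3^2).
uc = sqrt(0.274^2 + 0.727^2 + 0.616^2)
uc = sqrt(0.075076 + 0.528529 + 0.379456)
uc = 0.9915

0.9915


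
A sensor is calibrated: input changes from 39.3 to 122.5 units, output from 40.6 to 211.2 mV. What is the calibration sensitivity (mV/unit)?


Sensitivity = (y2 - y1) / (x2 - x1).
S = (211.2 - 40.6) / (122.5 - 39.3)
S = 170.6 / 83.2
S = 2.0505 mV/unit

2.0505 mV/unit


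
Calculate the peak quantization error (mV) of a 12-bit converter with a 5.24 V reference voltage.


The maximum quantization error is +/- LSB/2.
LSB = Vref / 2^n = 5.24 / 4096 = 0.0012793 V
Max error = LSB / 2 = 0.0012793 / 2 = 0.00063965 V
Max error = 0.6396 mV

0.6396 mV


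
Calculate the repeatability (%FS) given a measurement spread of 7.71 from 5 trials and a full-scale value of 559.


Repeatability = (spread / full scale) * 100%.
R = (7.71 / 559) * 100
R = 1.379 %FS

1.379 %FS


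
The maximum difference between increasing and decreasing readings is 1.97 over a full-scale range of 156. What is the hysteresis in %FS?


Hysteresis = (max difference / full scale) * 100%.
H = (1.97 / 156) * 100
H = 1.263 %FS

1.263 %FS


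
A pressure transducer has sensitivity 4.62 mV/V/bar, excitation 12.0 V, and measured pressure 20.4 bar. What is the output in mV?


Output = sensitivity * Vex * P.
Vout = 4.62 * 12.0 * 20.4
Vout = 55.44 * 20.4
Vout = 1130.98 mV

1130.98 mV


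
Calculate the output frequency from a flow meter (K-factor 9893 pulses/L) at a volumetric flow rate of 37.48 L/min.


Frequency = K * Q / 60 (converting L/min to L/s).
f = 9893 * 37.48 / 60
f = 370789.64 / 60
f = 6179.83 Hz

6179.83 Hz


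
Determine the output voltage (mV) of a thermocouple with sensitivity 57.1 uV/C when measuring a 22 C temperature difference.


The thermocouple output V = sensitivity * dT.
V = 57.1 uV/C * 22 C
V = 1256.2 uV
V = 1.256 mV

1.256 mV


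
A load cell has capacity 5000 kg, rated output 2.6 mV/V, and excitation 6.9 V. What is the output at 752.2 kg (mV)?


Vout = rated_output * Vex * (load / capacity).
Vout = 2.6 * 6.9 * (752.2 / 5000)
Vout = 2.6 * 6.9 * 0.15044
Vout = 2.699 mV

2.699 mV


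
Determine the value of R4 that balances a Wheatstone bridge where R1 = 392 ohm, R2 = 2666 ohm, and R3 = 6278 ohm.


At balance: R1*R4 = R2*R3, so R4 = R2*R3/R1.
R4 = 2666 * 6278 / 392
R4 = 16737148 / 392
R4 = 42696.81 ohm

42696.81 ohm


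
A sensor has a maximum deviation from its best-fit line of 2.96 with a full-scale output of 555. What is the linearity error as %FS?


Linearity error = (max deviation / full scale) * 100%.
Linearity = (2.96 / 555) * 100
Linearity = 0.533 %FS

0.533 %FS


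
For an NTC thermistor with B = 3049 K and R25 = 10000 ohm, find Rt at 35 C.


NTC thermistor equation: Rt = R25 * exp(B * (1/T - 1/T25)).
T in Kelvin: 308.15 K, T25 = 298.15 K
1/T - 1/T25 = 1/308.15 - 1/298.15 = -0.00010884
B * (1/T - 1/T25) = 3049 * -0.00010884 = -0.3319
Rt = 10000 * exp(-0.3319) = 7175.8 ohm

7175.8 ohm


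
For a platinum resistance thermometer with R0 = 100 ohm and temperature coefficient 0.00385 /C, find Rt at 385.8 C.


The RTD equation: Rt = R0 * (1 + alpha * T).
Rt = 100 * (1 + 0.00385 * 385.8)
Rt = 100 * (1 + 1.48533)
Rt = 100 * 2.48533
Rt = 248.533 ohm

248.533 ohm


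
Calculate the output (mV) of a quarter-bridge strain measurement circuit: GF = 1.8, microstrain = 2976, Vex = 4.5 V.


Quarter bridge output: Vout = (GF * epsilon * Vex) / 4.
Vout = (1.8 * 2976e-6 * 4.5) / 4
Vout = 0.0241056 / 4 V
Vout = 0.0060264 V = 6.0264 mV

6.0264 mV


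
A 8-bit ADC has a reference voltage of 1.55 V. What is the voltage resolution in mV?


The resolution (LSB) of an ADC is Vref / 2^n.
LSB = 1.55 / 2^8
LSB = 1.55 / 256
LSB = 0.00605469 V = 6.0546875 mV

6.0546875 mV


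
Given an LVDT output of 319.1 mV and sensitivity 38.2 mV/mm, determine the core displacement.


Displacement = Vout / sensitivity.
d = 319.1 / 38.2
d = 8.353 mm

8.353 mm


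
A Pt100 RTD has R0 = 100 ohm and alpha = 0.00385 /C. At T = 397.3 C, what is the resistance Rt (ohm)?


The RTD equation: Rt = R0 * (1 + alpha * T).
Rt = 100 * (1 + 0.00385 * 397.3)
Rt = 100 * (1 + 1.529605)
Rt = 100 * 2.529605
Rt = 252.961 ohm

252.961 ohm


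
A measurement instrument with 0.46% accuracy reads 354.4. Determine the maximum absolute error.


Absolute error = (accuracy% / 100) * reading.
Error = (0.46 / 100) * 354.4
Error = 0.0046 * 354.4
Error = 1.6302

1.6302


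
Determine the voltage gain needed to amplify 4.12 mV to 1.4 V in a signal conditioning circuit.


Gain = Vout / Vin (converting to same units).
G = 1.4 V / 4.12 mV
G = 1400.0 mV / 4.12 mV
G = 339.81

339.81


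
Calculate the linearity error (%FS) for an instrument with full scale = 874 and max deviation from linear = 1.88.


Linearity error = (max deviation / full scale) * 100%.
Linearity = (1.88 / 874) * 100
Linearity = 0.215 %FS

0.215 %FS


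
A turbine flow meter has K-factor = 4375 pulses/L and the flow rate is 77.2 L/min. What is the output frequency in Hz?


Frequency = K * Q / 60 (converting L/min to L/s).
f = 4375 * 77.2 / 60
f = 337750.0 / 60
f = 5629.17 Hz

5629.17 Hz


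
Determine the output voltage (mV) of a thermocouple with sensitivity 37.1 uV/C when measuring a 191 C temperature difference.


The thermocouple output V = sensitivity * dT.
V = 37.1 uV/C * 191 C
V = 7086.1 uV
V = 7.086 mV

7.086 mV


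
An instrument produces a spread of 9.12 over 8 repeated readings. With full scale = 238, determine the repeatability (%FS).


Repeatability = (spread / full scale) * 100%.
R = (9.12 / 238) * 100
R = 3.832 %FS

3.832 %FS


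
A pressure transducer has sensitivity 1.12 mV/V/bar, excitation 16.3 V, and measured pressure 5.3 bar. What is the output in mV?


Output = sensitivity * Vex * P.
Vout = 1.12 * 16.3 * 5.3
Vout = 18.256 * 5.3
Vout = 96.76 mV

96.76 mV


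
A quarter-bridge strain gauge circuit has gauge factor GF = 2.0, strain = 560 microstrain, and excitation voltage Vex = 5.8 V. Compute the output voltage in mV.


Quarter bridge output: Vout = (GF * epsilon * Vex) / 4.
Vout = (2.0 * 560e-6 * 5.8) / 4
Vout = 0.006496 / 4 V
Vout = 0.001624 V = 1.624 mV

1.624 mV


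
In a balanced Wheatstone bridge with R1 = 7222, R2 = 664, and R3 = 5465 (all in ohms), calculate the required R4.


At balance: R1*R4 = R2*R3, so R4 = R2*R3/R1.
R4 = 664 * 5465 / 7222
R4 = 3628760 / 7222
R4 = 502.46 ohm

502.46 ohm


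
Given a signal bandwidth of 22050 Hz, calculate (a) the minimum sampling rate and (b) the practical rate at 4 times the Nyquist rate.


By Nyquist theorem, fs_min = 2 * fmax.
fs_min = 2 * 22050 = 44100 Hz
Practical rate = 4 * fs_min = 4 * 44100 = 176400 Hz

fs_min = 44100 Hz, fs_practical = 176400 Hz


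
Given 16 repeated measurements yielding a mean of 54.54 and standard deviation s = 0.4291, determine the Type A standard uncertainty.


The standard uncertainty for Type A evaluation is u = s / sqrt(n).
u = 0.4291 / sqrt(16)
u = 0.4291 / 4.0
u = 0.1073

0.1073


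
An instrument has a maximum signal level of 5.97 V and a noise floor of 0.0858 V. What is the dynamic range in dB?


Dynamic range = 20 * log10(Vmax / Vnoise).
DR = 20 * log10(5.97 / 0.0858)
DR = 20 * log10(69.58)
DR = 36.85 dB

36.85 dB


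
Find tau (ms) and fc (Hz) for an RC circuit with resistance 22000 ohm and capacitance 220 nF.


Time constant: tau = R * C.
tau = 22000 * 2.20e-07 = 0.00484 s
tau = 4.84 ms
Cutoff frequency: fc = 1 / (2*pi*R*C).
fc = 1 / (2*pi*0.00484) = 32.88 Hz

tau = 4.84 ms, fc = 32.88 Hz


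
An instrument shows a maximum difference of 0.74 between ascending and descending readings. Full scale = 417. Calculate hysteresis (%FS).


Hysteresis = (max difference / full scale) * 100%.
H = (0.74 / 417) * 100
H = 0.177 %FS

0.177 %FS


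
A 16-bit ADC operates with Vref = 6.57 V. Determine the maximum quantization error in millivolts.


The maximum quantization error is +/- LSB/2.
LSB = Vref / 2^n = 6.57 / 65536 = 0.00010025 V
Max error = LSB / 2 = 0.00010025 / 2 = 5.013e-05 V
Max error = 0.0501 mV

0.0501 mV


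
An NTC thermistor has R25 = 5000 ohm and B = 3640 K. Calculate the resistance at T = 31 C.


NTC thermistor equation: Rt = R25 * exp(B * (1/T - 1/T25)).
T in Kelvin: 304.15 K, T25 = 298.15 K
1/T - 1/T25 = 1/304.15 - 1/298.15 = -6.617e-05
B * (1/T - 1/T25) = 3640 * -6.617e-05 = -0.2408
Rt = 5000 * exp(-0.2408) = 3929.8 ohm

3929.8 ohm


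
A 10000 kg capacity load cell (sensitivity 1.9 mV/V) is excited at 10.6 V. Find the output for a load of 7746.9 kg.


Vout = rated_output * Vex * (load / capacity).
Vout = 1.9 * 10.6 * (7746.9 / 10000)
Vout = 1.9 * 10.6 * 0.77469
Vout = 15.602 mV

15.602 mV


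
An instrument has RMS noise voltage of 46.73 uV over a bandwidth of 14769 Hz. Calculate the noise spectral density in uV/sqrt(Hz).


Noise spectral density = Vrms / sqrt(BW).
NSD = 46.73 / sqrt(14769)
NSD = 46.73 / 121.5278
NSD = 0.3845 uV/sqrt(Hz)

0.3845 uV/sqrt(Hz)


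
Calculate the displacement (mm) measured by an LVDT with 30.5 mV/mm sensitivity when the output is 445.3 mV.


Displacement = Vout / sensitivity.
d = 445.3 / 30.5
d = 14.6 mm

14.6 mm


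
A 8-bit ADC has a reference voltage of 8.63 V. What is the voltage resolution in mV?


The resolution (LSB) of an ADC is Vref / 2^n.
LSB = 8.63 / 2^8
LSB = 8.63 / 256
LSB = 0.03371094 V = 33.7109375 mV

33.7109375 mV


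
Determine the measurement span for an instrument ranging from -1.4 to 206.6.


Span = upper range - lower range.
Span = 206.6 - (-1.4)
Span = 208.0

208.0


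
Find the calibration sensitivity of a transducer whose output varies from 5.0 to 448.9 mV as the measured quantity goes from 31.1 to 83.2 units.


Sensitivity = (y2 - y1) / (x2 - x1).
S = (448.9 - 5.0) / (83.2 - 31.1)
S = 443.9 / 52.1
S = 8.5202 mV/unit

8.5202 mV/unit


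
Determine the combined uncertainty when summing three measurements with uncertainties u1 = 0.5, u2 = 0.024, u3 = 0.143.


For a sum of independent quantities, uc = sqrt(u1^2 + u2^2 + u3^2).
uc = sqrt(0.5^2 + 0.024^2 + 0.143^2)
uc = sqrt(0.25 + 0.000576 + 0.020449)
uc = 0.5206

0.5206


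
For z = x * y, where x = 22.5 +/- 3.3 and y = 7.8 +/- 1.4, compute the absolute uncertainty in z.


For a product z = x*y, the relative uncertainty is:
uz/z = sqrt((ux/x)^2 + (uy/y)^2)
Relative uncertainties: ux/x = 3.3/22.5 = 0.146667
uy/y = 1.4/7.8 = 0.179487
z = 22.5 * 7.8 = 175.5
uz = 175.5 * sqrt(0.146667^2 + 0.179487^2) = 40.679

40.679


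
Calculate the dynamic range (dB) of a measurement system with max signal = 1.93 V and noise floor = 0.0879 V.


Dynamic range = 20 * log10(Vmax / Vnoise).
DR = 20 * log10(1.93 / 0.0879)
DR = 20 * log10(21.96)
DR = 26.83 dB

26.83 dB


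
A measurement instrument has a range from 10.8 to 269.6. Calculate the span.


Span = upper range - lower range.
Span = 269.6 - (10.8)
Span = 258.8

258.8


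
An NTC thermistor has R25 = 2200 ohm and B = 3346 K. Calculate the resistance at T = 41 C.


NTC thermistor equation: Rt = R25 * exp(B * (1/T - 1/T25)).
T in Kelvin: 314.15 K, T25 = 298.15 K
1/T - 1/T25 = 1/314.15 - 1/298.15 = -0.00017082
B * (1/T - 1/T25) = 3346 * -0.00017082 = -0.5716
Rt = 2200 * exp(-0.5716) = 1242.2 ohm

1242.2 ohm


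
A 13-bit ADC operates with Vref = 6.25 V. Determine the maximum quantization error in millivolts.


The maximum quantization error is +/- LSB/2.
LSB = Vref / 2^n = 6.25 / 8192 = 0.00076294 V
Max error = LSB / 2 = 0.00076294 / 2 = 0.00038147 V
Max error = 0.3815 mV

0.3815 mV


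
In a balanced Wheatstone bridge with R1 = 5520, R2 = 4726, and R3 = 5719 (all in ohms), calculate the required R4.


At balance: R1*R4 = R2*R3, so R4 = R2*R3/R1.
R4 = 4726 * 5719 / 5520
R4 = 27027994 / 5520
R4 = 4896.38 ohm

4896.38 ohm


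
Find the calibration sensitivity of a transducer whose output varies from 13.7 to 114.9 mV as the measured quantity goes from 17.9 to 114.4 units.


Sensitivity = (y2 - y1) / (x2 - x1).
S = (114.9 - 13.7) / (114.4 - 17.9)
S = 101.2 / 96.5
S = 1.0487 mV/unit

1.0487 mV/unit


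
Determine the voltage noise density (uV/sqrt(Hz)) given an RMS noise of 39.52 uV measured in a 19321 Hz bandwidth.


Noise spectral density = Vrms / sqrt(BW).
NSD = 39.52 / sqrt(19321)
NSD = 39.52 / 139.0
NSD = 0.2843 uV/sqrt(Hz)

0.2843 uV/sqrt(Hz)


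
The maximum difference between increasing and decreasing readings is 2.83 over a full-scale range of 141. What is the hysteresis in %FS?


Hysteresis = (max difference / full scale) * 100%.
H = (2.83 / 141) * 100
H = 2.007 %FS

2.007 %FS


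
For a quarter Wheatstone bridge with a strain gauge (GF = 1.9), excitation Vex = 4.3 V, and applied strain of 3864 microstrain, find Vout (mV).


Quarter bridge output: Vout = (GF * epsilon * Vex) / 4.
Vout = (1.9 * 3864e-6 * 4.3) / 4
Vout = 0.03156888 / 4 V
Vout = 0.00789222 V = 7.8922 mV

7.8922 mV


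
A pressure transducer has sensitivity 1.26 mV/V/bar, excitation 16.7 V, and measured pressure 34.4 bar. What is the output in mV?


Output = sensitivity * Vex * P.
Vout = 1.26 * 16.7 * 34.4
Vout = 21.042 * 34.4
Vout = 723.84 mV

723.84 mV


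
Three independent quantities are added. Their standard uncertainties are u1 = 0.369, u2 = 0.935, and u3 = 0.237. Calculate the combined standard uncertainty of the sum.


For a sum of independent quantities, uc = sqrt(u1^2 + u2^2 + u3^2).
uc = sqrt(0.369^2 + 0.935^2 + 0.237^2)
uc = sqrt(0.136161 + 0.874225 + 0.056169)
uc = 1.0327

1.0327


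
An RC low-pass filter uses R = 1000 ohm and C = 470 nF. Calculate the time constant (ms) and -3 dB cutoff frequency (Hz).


Time constant: tau = R * C.
tau = 1000 * 4.70e-07 = 0.00047 s
tau = 0.47 ms
Cutoff frequency: fc = 1 / (2*pi*R*C).
fc = 1 / (2*pi*0.00047) = 338.63 Hz

tau = 0.47 ms, fc = 338.63 Hz


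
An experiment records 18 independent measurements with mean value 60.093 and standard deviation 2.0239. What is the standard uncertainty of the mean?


The standard uncertainty for Type A evaluation is u = s / sqrt(n).
u = 2.0239 / sqrt(18)
u = 2.0239 / 4.2426
u = 0.477

0.477


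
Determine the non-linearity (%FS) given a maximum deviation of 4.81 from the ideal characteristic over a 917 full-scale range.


Linearity error = (max deviation / full scale) * 100%.
Linearity = (4.81 / 917) * 100
Linearity = 0.525 %FS

0.525 %FS


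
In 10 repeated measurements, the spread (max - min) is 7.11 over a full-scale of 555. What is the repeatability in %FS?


Repeatability = (spread / full scale) * 100%.
R = (7.11 / 555) * 100
R = 1.281 %FS

1.281 %FS


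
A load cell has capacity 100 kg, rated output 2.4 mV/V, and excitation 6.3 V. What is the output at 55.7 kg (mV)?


Vout = rated_output * Vex * (load / capacity).
Vout = 2.4 * 6.3 * (55.7 / 100)
Vout = 2.4 * 6.3 * 0.557
Vout = 8.422 mV

8.422 mV


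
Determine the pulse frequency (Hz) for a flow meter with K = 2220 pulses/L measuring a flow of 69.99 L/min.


Frequency = K * Q / 60 (converting L/min to L/s).
f = 2220 * 69.99 / 60
f = 155377.8 / 60
f = 2589.63 Hz

2589.63 Hz


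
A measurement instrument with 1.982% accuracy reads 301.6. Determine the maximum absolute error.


Absolute error = (accuracy% / 100) * reading.
Error = (1.982 / 100) * 301.6
Error = 0.01982 * 301.6
Error = 5.9777

5.9777


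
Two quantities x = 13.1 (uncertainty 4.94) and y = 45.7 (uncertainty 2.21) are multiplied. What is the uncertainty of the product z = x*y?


For a product z = x*y, the relative uncertainty is:
uz/z = sqrt((ux/x)^2 + (uy/y)^2)
Relative uncertainties: ux/x = 4.94/13.1 = 0.377099
uy/y = 2.21/45.7 = 0.048359
z = 13.1 * 45.7 = 598.7
uz = 598.7 * sqrt(0.377099^2 + 0.048359^2) = 227.607

227.607


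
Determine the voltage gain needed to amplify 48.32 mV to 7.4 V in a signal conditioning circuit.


Gain = Vout / Vin (converting to same units).
G = 7.4 V / 48.32 mV
G = 7400.0 mV / 48.32 mV
G = 153.15

153.15


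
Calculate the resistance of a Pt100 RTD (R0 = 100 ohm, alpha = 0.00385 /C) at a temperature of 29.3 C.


The RTD equation: Rt = R0 * (1 + alpha * T).
Rt = 100 * (1 + 0.00385 * 29.3)
Rt = 100 * (1 + 0.112805)
Rt = 100 * 1.112805
Rt = 111.281 ohm

111.281 ohm


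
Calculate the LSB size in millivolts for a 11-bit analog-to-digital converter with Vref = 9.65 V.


The resolution (LSB) of an ADC is Vref / 2^n.
LSB = 9.65 / 2^11
LSB = 9.65 / 2048
LSB = 0.00471191 V = 4.71191406 mV

4.71191406 mV


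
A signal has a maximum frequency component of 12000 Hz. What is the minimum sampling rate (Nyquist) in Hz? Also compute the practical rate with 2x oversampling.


By Nyquist theorem, fs_min = 2 * fmax.
fs_min = 2 * 12000 = 24000 Hz
Practical rate = 2 * fs_min = 2 * 24000 = 48000 Hz

fs_min = 24000 Hz, fs_practical = 48000 Hz


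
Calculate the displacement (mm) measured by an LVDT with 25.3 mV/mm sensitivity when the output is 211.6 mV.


Displacement = Vout / sensitivity.
d = 211.6 / 25.3
d = 8.364 mm

8.364 mm


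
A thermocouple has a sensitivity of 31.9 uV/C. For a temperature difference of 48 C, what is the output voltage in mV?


The thermocouple output V = sensitivity * dT.
V = 31.9 uV/C * 48 C
V = 1531.2 uV
V = 1.531 mV

1.531 mV


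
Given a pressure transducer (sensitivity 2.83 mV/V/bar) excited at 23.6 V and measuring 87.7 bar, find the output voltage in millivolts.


Output = sensitivity * Vex * P.
Vout = 2.83 * 23.6 * 87.7
Vout = 66.788 * 87.7
Vout = 5857.31 mV

5857.31 mV


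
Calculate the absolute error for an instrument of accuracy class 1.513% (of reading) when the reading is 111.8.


Absolute error = (accuracy% / 100) * reading.
Error = (1.513 / 100) * 111.8
Error = 0.01513 * 111.8
Error = 1.6915

1.6915


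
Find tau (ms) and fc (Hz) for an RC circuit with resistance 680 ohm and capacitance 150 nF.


Time constant: tau = R * C.
tau = 680 * 1.50e-07 = 0.000102 s
tau = 0.102 ms
Cutoff frequency: fc = 1 / (2*pi*R*C).
fc = 1 / (2*pi*0.000102) = 1560.34 Hz

tau = 0.102 ms, fc = 1560.34 Hz


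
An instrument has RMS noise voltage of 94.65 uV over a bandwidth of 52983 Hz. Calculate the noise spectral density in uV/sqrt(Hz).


Noise spectral density = Vrms / sqrt(BW).
NSD = 94.65 / sqrt(52983)
NSD = 94.65 / 230.1804
NSD = 0.4112 uV/sqrt(Hz)

0.4112 uV/sqrt(Hz)


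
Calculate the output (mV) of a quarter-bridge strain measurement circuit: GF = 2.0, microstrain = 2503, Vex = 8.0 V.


Quarter bridge output: Vout = (GF * epsilon * Vex) / 4.
Vout = (2.0 * 2503e-6 * 8.0) / 4
Vout = 0.040048 / 4 V
Vout = 0.010012 V = 10.012 mV

10.012 mV


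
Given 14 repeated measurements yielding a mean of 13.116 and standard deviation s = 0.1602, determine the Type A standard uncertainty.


The standard uncertainty for Type A evaluation is u = s / sqrt(n).
u = 0.1602 / sqrt(14)
u = 0.1602 / 3.7417
u = 0.0428

0.0428


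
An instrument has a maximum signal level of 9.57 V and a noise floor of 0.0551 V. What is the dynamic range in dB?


Dynamic range = 20 * log10(Vmax / Vnoise).
DR = 20 * log10(9.57 / 0.0551)
DR = 20 * log10(173.68)
DR = 44.8 dB

44.8 dB


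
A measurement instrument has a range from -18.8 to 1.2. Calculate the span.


Span = upper range - lower range.
Span = 1.2 - (-18.8)
Span = 20.0

20.0


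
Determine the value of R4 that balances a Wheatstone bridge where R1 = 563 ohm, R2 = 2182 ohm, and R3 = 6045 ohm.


At balance: R1*R4 = R2*R3, so R4 = R2*R3/R1.
R4 = 2182 * 6045 / 563
R4 = 13190190 / 563
R4 = 23428.4 ohm

23428.4 ohm


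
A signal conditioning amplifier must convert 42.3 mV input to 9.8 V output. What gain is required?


Gain = Vout / Vin (converting to same units).
G = 9.8 V / 42.3 mV
G = 9800.0 mV / 42.3 mV
G = 231.68

231.68


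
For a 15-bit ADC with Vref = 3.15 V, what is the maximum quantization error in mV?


The maximum quantization error is +/- LSB/2.
LSB = Vref / 2^n = 3.15 / 32768 = 9.613e-05 V
Max error = LSB / 2 = 9.613e-05 / 2 = 4.807e-05 V
Max error = 0.0481 mV

0.0481 mV


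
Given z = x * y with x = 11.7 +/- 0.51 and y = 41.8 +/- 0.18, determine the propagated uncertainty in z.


For a product z = x*y, the relative uncertainty is:
uz/z = sqrt((ux/x)^2 + (uy/y)^2)
Relative uncertainties: ux/x = 0.51/11.7 = 0.04359
uy/y = 0.18/41.8 = 0.004306
z = 11.7 * 41.8 = 489.1
uz = 489.1 * sqrt(0.04359^2 + 0.004306^2) = 21.422

21.422


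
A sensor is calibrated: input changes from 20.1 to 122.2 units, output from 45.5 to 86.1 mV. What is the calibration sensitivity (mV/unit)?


Sensitivity = (y2 - y1) / (x2 - x1).
S = (86.1 - 45.5) / (122.2 - 20.1)
S = 40.6 / 102.1
S = 0.3976 mV/unit

0.3976 mV/unit


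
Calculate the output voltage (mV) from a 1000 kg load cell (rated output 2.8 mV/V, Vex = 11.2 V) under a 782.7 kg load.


Vout = rated_output * Vex * (load / capacity).
Vout = 2.8 * 11.2 * (782.7 / 1000)
Vout = 2.8 * 11.2 * 0.7827
Vout = 24.545 mV

24.545 mV


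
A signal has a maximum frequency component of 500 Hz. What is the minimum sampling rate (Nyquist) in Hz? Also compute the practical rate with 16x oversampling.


By Nyquist theorem, fs_min = 2 * fmax.
fs_min = 2 * 500 = 1000 Hz
Practical rate = 16 * fs_min = 16 * 1000 = 16000 Hz

fs_min = 1000 Hz, fs_practical = 16000 Hz


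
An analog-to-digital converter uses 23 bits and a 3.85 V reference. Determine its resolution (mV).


The resolution (LSB) of an ADC is Vref / 2^n.
LSB = 3.85 / 2^23
LSB = 3.85 / 8388608
LSB = 4.6e-07 V = 0.00045896 mV

0.00045896 mV


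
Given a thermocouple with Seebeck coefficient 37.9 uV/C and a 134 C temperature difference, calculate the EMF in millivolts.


The thermocouple output V = sensitivity * dT.
V = 37.9 uV/C * 134 C
V = 5078.6 uV
V = 5.079 mV

5.079 mV


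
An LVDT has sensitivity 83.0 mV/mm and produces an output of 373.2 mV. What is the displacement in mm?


Displacement = Vout / sensitivity.
d = 373.2 / 83.0
d = 4.496 mm

4.496 mm


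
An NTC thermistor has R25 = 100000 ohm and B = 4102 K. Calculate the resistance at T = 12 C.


NTC thermistor equation: Rt = R25 * exp(B * (1/T - 1/T25)).
T in Kelvin: 285.15 K, T25 = 298.15 K
1/T - 1/T25 = 1/285.15 - 1/298.15 = 0.00015291
B * (1/T - 1/T25) = 4102 * 0.00015291 = 0.6272
Rt = 100000 * exp(0.6272) = 187242.8 ohm

187242.8 ohm


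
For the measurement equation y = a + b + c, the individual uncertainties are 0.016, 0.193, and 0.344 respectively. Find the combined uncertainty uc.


For a sum of independent quantities, uc = sqrt(u1^2 + u2^2 + u3^2).
uc = sqrt(0.016^2 + 0.193^2 + 0.344^2)
uc = sqrt(0.000256 + 0.037249 + 0.118336)
uc = 0.3948

0.3948


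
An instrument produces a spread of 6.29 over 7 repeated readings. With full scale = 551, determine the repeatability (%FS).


Repeatability = (spread / full scale) * 100%.
R = (6.29 / 551) * 100
R = 1.142 %FS

1.142 %FS


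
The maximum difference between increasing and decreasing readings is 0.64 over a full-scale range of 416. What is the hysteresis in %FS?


Hysteresis = (max difference / full scale) * 100%.
H = (0.64 / 416) * 100
H = 0.154 %FS

0.154 %FS


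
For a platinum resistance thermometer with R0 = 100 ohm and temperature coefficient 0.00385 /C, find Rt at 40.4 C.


The RTD equation: Rt = R0 * (1 + alpha * T).
Rt = 100 * (1 + 0.00385 * 40.4)
Rt = 100 * (1 + 0.15554)
Rt = 100 * 1.15554
Rt = 115.554 ohm

115.554 ohm


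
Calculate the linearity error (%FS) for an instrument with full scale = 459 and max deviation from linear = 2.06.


Linearity error = (max deviation / full scale) * 100%.
Linearity = (2.06 / 459) * 100
Linearity = 0.449 %FS

0.449 %FS


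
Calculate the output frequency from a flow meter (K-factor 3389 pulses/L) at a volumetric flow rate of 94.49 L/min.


Frequency = K * Q / 60 (converting L/min to L/s).
f = 3389 * 94.49 / 60
f = 320226.61 / 60
f = 5337.11 Hz

5337.11 Hz


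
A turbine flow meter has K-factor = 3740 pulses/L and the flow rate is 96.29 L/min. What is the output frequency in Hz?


Frequency = K * Q / 60 (converting L/min to L/s).
f = 3740 * 96.29 / 60
f = 360124.6 / 60
f = 6002.08 Hz

6002.08 Hz


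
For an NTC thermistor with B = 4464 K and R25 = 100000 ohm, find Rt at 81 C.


NTC thermistor equation: Rt = R25 * exp(B * (1/T - 1/T25)).
T in Kelvin: 354.15 K, T25 = 298.15 K
1/T - 1/T25 = 1/354.15 - 1/298.15 = -0.00053035
B * (1/T - 1/T25) = 4464 * -0.00053035 = -2.3675
Rt = 100000 * exp(-2.3675) = 9371.5 ohm

9371.5 ohm


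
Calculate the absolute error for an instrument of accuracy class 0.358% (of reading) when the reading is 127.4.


Absolute error = (accuracy% / 100) * reading.
Error = (0.358 / 100) * 127.4
Error = 0.00358 * 127.4
Error = 0.4561

0.4561


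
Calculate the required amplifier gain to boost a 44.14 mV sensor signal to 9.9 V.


Gain = Vout / Vin (converting to same units).
G = 9.9 V / 44.14 mV
G = 9900.0 mV / 44.14 mV
G = 224.29

224.29


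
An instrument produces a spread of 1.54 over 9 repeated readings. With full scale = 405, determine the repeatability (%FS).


Repeatability = (spread / full scale) * 100%.
R = (1.54 / 405) * 100
R = 0.38 %FS

0.38 %FS


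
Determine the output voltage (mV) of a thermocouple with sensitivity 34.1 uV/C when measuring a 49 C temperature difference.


The thermocouple output V = sensitivity * dT.
V = 34.1 uV/C * 49 C
V = 1670.9 uV
V = 1.671 mV

1.671 mV


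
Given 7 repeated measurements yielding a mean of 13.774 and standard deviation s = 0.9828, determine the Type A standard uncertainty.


The standard uncertainty for Type A evaluation is u = s / sqrt(n).
u = 0.9828 / sqrt(7)
u = 0.9828 / 2.6458
u = 0.3715

0.3715


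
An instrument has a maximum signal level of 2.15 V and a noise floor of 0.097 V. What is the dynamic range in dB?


Dynamic range = 20 * log10(Vmax / Vnoise).
DR = 20 * log10(2.15 / 0.097)
DR = 20 * log10(22.16)
DR = 26.91 dB

26.91 dB


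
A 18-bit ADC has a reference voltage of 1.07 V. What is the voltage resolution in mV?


The resolution (LSB) of an ADC is Vref / 2^n.
LSB = 1.07 / 2^18
LSB = 1.07 / 262144
LSB = 4.08e-06 V = 0.00408173 mV

0.00408173 mV


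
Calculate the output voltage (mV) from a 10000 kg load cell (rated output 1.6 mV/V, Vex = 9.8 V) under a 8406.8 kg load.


Vout = rated_output * Vex * (load / capacity).
Vout = 1.6 * 9.8 * (8406.8 / 10000)
Vout = 1.6 * 9.8 * 0.84068
Vout = 13.182 mV

13.182 mV


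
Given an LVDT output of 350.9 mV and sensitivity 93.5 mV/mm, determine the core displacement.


Displacement = Vout / sensitivity.
d = 350.9 / 93.5
d = 3.753 mm

3.753 mm


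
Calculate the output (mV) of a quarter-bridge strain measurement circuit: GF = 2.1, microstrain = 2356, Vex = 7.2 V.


Quarter bridge output: Vout = (GF * epsilon * Vex) / 4.
Vout = (2.1 * 2356e-6 * 7.2) / 4
Vout = 0.03562272 / 4 V
Vout = 0.00890568 V = 8.9057 mV

8.9057 mV


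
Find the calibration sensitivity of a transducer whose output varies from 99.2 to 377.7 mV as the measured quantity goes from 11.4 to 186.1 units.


Sensitivity = (y2 - y1) / (x2 - x1).
S = (377.7 - 99.2) / (186.1 - 11.4)
S = 278.5 / 174.7
S = 1.5942 mV/unit

1.5942 mV/unit


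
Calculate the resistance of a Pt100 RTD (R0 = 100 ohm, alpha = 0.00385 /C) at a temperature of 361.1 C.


The RTD equation: Rt = R0 * (1 + alpha * T).
Rt = 100 * (1 + 0.00385 * 361.1)
Rt = 100 * (1 + 1.390235)
Rt = 100 * 2.390235
Rt = 239.024 ohm

239.024 ohm


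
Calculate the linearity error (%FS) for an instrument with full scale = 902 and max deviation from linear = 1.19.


Linearity error = (max deviation / full scale) * 100%.
Linearity = (1.19 / 902) * 100
Linearity = 0.132 %FS

0.132 %FS


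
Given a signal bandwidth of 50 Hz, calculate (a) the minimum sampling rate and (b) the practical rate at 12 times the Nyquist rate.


By Nyquist theorem, fs_min = 2 * fmax.
fs_min = 2 * 50 = 100 Hz
Practical rate = 12 * fs_min = 12 * 100 = 1200 Hz

fs_min = 100 Hz, fs_practical = 1200 Hz


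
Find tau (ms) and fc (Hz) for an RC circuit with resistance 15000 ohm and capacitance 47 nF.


Time constant: tau = R * C.
tau = 15000 * 4.70e-08 = 0.000705 s
tau = 0.705 ms
Cutoff frequency: fc = 1 / (2*pi*R*C).
fc = 1 / (2*pi*0.000705) = 225.75 Hz

tau = 0.705 ms, fc = 225.75 Hz


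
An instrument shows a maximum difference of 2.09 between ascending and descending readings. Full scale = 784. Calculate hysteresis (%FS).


Hysteresis = (max difference / full scale) * 100%.
H = (2.09 / 784) * 100
H = 0.267 %FS

0.267 %FS


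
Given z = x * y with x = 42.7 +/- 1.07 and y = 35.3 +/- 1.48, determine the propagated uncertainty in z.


For a product z = x*y, the relative uncertainty is:
uz/z = sqrt((ux/x)^2 + (uy/y)^2)
Relative uncertainties: ux/x = 1.07/42.7 = 0.025059
uy/y = 1.48/35.3 = 0.041926
z = 42.7 * 35.3 = 1507.3
uz = 1507.3 * sqrt(0.025059^2 + 0.041926^2) = 73.623

73.623


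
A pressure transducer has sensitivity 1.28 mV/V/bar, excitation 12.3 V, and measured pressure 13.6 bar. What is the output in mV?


Output = sensitivity * Vex * P.
Vout = 1.28 * 12.3 * 13.6
Vout = 15.744 * 13.6
Vout = 214.12 mV

214.12 mV


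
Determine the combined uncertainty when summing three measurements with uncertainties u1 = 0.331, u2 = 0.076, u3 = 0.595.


For a sum of independent quantities, uc = sqrt(u1^2 + u2^2 + u3^2).
uc = sqrt(0.331^2 + 0.076^2 + 0.595^2)
uc = sqrt(0.109561 + 0.005776 + 0.354025)
uc = 0.6851

0.6851


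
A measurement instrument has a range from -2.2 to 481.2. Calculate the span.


Span = upper range - lower range.
Span = 481.2 - (-2.2)
Span = 483.4

483.4


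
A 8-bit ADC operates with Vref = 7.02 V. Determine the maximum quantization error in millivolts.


The maximum quantization error is +/- LSB/2.
LSB = Vref / 2^n = 7.02 / 256 = 0.02742187 V
Max error = LSB / 2 = 0.02742187 / 2 = 0.01371094 V
Max error = 13.7109 mV

13.7109 mV


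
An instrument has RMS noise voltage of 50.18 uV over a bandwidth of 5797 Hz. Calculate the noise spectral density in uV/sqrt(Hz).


Noise spectral density = Vrms / sqrt(BW).
NSD = 50.18 / sqrt(5797)
NSD = 50.18 / 76.138
NSD = 0.6591 uV/sqrt(Hz)

0.6591 uV/sqrt(Hz)


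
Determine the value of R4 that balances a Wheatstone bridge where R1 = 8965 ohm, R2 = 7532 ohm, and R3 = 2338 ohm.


At balance: R1*R4 = R2*R3, so R4 = R2*R3/R1.
R4 = 7532 * 2338 / 8965
R4 = 17609816 / 8965
R4 = 1964.29 ohm

1964.29 ohm


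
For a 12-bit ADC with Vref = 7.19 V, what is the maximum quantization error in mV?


The maximum quantization error is +/- LSB/2.
LSB = Vref / 2^n = 7.19 / 4096 = 0.00175537 V
Max error = LSB / 2 = 0.00175537 / 2 = 0.00087769 V
Max error = 0.8777 mV

0.8777 mV


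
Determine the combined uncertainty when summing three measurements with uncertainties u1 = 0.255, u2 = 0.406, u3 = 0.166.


For a sum of independent quantities, uc = sqrt(u1^2 + u2^2 + u3^2).
uc = sqrt(0.255^2 + 0.406^2 + 0.166^2)
uc = sqrt(0.065025 + 0.164836 + 0.027556)
uc = 0.5074

0.5074


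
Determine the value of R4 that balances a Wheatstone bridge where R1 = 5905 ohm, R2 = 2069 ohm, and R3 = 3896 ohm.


At balance: R1*R4 = R2*R3, so R4 = R2*R3/R1.
R4 = 2069 * 3896 / 5905
R4 = 8060824 / 5905
R4 = 1365.08 ohm

1365.08 ohm


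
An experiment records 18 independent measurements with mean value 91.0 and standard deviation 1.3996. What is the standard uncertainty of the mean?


The standard uncertainty for Type A evaluation is u = s / sqrt(n).
u = 1.3996 / sqrt(18)
u = 1.3996 / 4.2426
u = 0.3299

0.3299


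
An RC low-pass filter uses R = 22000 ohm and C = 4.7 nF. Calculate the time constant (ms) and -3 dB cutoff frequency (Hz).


Time constant: tau = R * C.
tau = 22000 * 4.70e-09 = 0.0001034 s
tau = 0.1034 ms
Cutoff frequency: fc = 1 / (2*pi*R*C).
fc = 1 / (2*pi*0.0001034) = 1539.22 Hz

tau = 0.1034 ms, fc = 1539.22 Hz


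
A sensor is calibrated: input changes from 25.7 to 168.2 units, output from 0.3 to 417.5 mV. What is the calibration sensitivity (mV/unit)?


Sensitivity = (y2 - y1) / (x2 - x1).
S = (417.5 - 0.3) / (168.2 - 25.7)
S = 417.2 / 142.5
S = 2.9277 mV/unit

2.9277 mV/unit


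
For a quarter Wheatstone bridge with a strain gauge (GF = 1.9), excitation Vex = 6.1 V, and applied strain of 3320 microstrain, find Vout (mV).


Quarter bridge output: Vout = (GF * epsilon * Vex) / 4.
Vout = (1.9 * 3320e-6 * 6.1) / 4
Vout = 0.0384788 / 4 V
Vout = 0.0096197 V = 9.6197 mV

9.6197 mV


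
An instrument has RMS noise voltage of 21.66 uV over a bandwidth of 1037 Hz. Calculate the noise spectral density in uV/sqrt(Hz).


Noise spectral density = Vrms / sqrt(BW).
NSD = 21.66 / sqrt(1037)
NSD = 21.66 / 32.2025
NSD = 0.6726 uV/sqrt(Hz)

0.6726 uV/sqrt(Hz)


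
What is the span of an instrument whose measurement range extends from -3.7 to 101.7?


Span = upper range - lower range.
Span = 101.7 - (-3.7)
Span = 105.4

105.4


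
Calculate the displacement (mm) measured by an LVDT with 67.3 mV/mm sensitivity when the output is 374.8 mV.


Displacement = Vout / sensitivity.
d = 374.8 / 67.3
d = 5.569 mm

5.569 mm


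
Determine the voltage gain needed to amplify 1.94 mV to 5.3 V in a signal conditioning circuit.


Gain = Vout / Vin (converting to same units).
G = 5.3 V / 1.94 mV
G = 5300.0 mV / 1.94 mV
G = 2731.96

2731.96


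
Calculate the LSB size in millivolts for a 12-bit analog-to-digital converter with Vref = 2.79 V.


The resolution (LSB) of an ADC is Vref / 2^n.
LSB = 2.79 / 2^12
LSB = 2.79 / 4096
LSB = 0.00068115 V = 0.68115234 mV

0.68115234 mV


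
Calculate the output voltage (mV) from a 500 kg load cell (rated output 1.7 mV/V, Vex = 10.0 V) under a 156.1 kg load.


Vout = rated_output * Vex * (load / capacity).
Vout = 1.7 * 10.0 * (156.1 / 500)
Vout = 1.7 * 10.0 * 0.3122
Vout = 5.307 mV

5.307 mV


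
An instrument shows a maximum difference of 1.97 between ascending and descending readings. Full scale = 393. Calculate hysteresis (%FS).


Hysteresis = (max difference / full scale) * 100%.
H = (1.97 / 393) * 100
H = 0.501 %FS

0.501 %FS


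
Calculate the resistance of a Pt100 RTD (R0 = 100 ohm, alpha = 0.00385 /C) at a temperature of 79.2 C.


The RTD equation: Rt = R0 * (1 + alpha * T).
Rt = 100 * (1 + 0.00385 * 79.2)
Rt = 100 * (1 + 0.30492)
Rt = 100 * 1.30492
Rt = 130.492 ohm

130.492 ohm


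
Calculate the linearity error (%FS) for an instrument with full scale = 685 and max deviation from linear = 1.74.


Linearity error = (max deviation / full scale) * 100%.
Linearity = (1.74 / 685) * 100
Linearity = 0.254 %FS

0.254 %FS


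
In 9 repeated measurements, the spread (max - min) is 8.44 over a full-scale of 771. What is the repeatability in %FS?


Repeatability = (spread / full scale) * 100%.
R = (8.44 / 771) * 100
R = 1.095 %FS

1.095 %FS


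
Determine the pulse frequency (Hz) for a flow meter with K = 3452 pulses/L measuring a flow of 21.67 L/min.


Frequency = K * Q / 60 (converting L/min to L/s).
f = 3452 * 21.67 / 60
f = 74804.84 / 60
f = 1246.75 Hz

1246.75 Hz


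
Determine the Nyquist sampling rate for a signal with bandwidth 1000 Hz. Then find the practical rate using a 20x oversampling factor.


By Nyquist theorem, fs_min = 2 * fmax.
fs_min = 2 * 1000 = 2000 Hz
Practical rate = 20 * fs_min = 20 * 2000 = 40000 Hz

fs_min = 2000 Hz, fs_practical = 40000 Hz


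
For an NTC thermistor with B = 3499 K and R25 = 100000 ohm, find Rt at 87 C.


NTC thermistor equation: Rt = R25 * exp(B * (1/T - 1/T25)).
T in Kelvin: 360.15 K, T25 = 298.15 K
1/T - 1/T25 = 1/360.15 - 1/298.15 = -0.0005774
B * (1/T - 1/T25) = 3499 * -0.0005774 = -2.0203
Rt = 100000 * exp(-2.0203) = 13261.5 ohm

13261.5 ohm


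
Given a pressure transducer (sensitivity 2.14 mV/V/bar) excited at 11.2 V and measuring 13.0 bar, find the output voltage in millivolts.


Output = sensitivity * Vex * P.
Vout = 2.14 * 11.2 * 13.0
Vout = 23.968 * 13.0
Vout = 311.58 mV

311.58 mV


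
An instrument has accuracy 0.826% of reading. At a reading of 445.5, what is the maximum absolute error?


Absolute error = (accuracy% / 100) * reading.
Error = (0.826 / 100) * 445.5
Error = 0.00826 * 445.5
Error = 3.6798

3.6798


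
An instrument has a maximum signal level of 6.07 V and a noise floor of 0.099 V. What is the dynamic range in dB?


Dynamic range = 20 * log10(Vmax / Vnoise).
DR = 20 * log10(6.07 / 0.099)
DR = 20 * log10(61.31)
DR = 35.75 dB

35.75 dB


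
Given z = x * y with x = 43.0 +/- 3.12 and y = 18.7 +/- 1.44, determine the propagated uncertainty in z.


For a product z = x*y, the relative uncertainty is:
uz/z = sqrt((ux/x)^2 + (uy/y)^2)
Relative uncertainties: ux/x = 3.12/43.0 = 0.072558
uy/y = 1.44/18.7 = 0.077005
z = 43.0 * 18.7 = 804.1
uz = 804.1 * sqrt(0.072558^2 + 0.077005^2) = 85.077

85.077


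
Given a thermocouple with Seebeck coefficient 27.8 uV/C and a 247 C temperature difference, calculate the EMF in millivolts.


The thermocouple output V = sensitivity * dT.
V = 27.8 uV/C * 247 C
V = 6866.6 uV
V = 6.867 mV

6.867 mV


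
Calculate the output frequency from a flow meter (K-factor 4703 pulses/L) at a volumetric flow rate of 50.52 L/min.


Frequency = K * Q / 60 (converting L/min to L/s).
f = 4703 * 50.52 / 60
f = 237595.56 / 60
f = 3959.93 Hz

3959.93 Hz
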